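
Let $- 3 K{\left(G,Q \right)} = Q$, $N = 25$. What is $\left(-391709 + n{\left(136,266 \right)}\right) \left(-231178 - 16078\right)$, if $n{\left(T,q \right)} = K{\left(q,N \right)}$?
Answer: $\frac{290563382912}{3} \approx 9.6854 \cdot 10^{10}$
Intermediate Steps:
$K{\left(G,Q \right)} = - \frac{Q}{3}$
$n{\left(T,q \right)} = - \frac{25}{3}$ ($n{\left(T,q \right)} = \left(- \frac{1}{3}\right) 25 = - \frac{25}{3}$)
$\left(-391709 + n{\left(136,266 \right)}\right) \left(-231178 - 16078\right) = \left(-391709 - \frac{25}{3}\right) \left(-231178 - 16078\right) = \left(- \frac{1175152}{3}\right) \left(-247256\right) = \frac{290563382912}{3}$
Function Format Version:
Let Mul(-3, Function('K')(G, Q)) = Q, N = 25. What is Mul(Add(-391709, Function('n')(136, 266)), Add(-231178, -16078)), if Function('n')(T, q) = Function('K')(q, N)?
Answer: Rational(290563382912, 3) ≈ 9.6854e+10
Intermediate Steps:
Function('K')(G, Q) = Mul(Rational(-1, 3), Q)
Function('n')(T, q) = Rational(-25, 3) (Function('n')(T, q) = Mul(Rational(-1, 3), 25) = Rational(-25, 3))
Mul(Add(-391709, Function('n')(136, 266)), Add(-231178, -16078)) = Mul(Add(-391709, Rational(-25, 3)), Add(-231178, -16078)) = Mul(Rational(-1175152, 3), -247256) = Rational(290563382912, 3)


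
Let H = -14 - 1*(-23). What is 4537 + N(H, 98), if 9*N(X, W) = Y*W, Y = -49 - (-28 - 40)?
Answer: 42695/9 ≈ 4743.9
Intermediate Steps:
H = 9 (H = -14 + 23 = 9)
Y = 19 (Y = -49 - 1*(-68) = -49 + 68 = 19)
N(X, W) = 19*W/9 (N(X, W) = (19*W)/9 = 19*W/9)
4537 + N(H, 98) = 4537 + (19/9)*98 = 4537 + 1862/9 = 42695/9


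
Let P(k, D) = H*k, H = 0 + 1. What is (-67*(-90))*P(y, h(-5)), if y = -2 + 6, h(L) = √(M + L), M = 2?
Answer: 24120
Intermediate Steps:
H = 1
h(L) = √(2 + L)
y = 4
P(k, D) = k (P(k, D) = 1*k = k)
(-67*(-90))*P(y, h(-5)) = -67*(-90)*4 = 6030*4 = 24120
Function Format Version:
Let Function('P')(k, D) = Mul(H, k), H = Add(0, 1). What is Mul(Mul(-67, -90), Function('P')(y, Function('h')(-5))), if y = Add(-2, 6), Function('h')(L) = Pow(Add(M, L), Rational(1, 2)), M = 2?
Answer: 24120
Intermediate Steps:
H = 1
Function('h')(L) = Pow(Add(2, L), Rational(1, 2))
y = 4
Function('P')(k, D) = k (Function('P')(k, D) = Mul(1, k) = k)
Mul(Mul(-67, -90), Function('P')(y, Function('h')(-5))) = Mul(Mul(-67, -90), 4) = Mul(6030, 4) = 24120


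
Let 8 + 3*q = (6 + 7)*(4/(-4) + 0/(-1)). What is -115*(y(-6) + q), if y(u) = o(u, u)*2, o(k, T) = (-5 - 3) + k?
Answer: 4025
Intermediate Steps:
o(k, T) = -8 + k
q = -7 (q = -8/3 + ((6 + 7)*(4/(-4) + 0/(-1)))/3 = -8/3 + (13*(4*(-1/4) + 0*(-1)))/3 = -8/3 + (13*(-1 + 0))/3 = -8/3 + (13*(-1))/3 = -8/3 + (1/3)*(-13) = -8/3 - 13/3 = -7)
y(u) = -16 + 2*u (y(u) = (-8 + u)*2 = -16 + 2*u)
-115*(y(-6) + q) = -115*((-16 + 2*(-6)) - 7) = -115*((-16 - 12) - 7) = -115*(-28 - 7) = -115*(-35) = 4025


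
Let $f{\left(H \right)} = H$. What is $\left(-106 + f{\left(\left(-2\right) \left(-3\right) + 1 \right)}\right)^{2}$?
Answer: $9801$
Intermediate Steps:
$\left(-106 + f{\left(\left(-2\right) \left(-3\right) + 1 \right)}\right)^{2} = \left(-106 + \left(\left(-2\right) \left(-3\right) + 1\right)\right)^{2} = \left(-106 + \left(6 + 1\right)\right)^{2} = \left(-106 + 7\right)^{2} = \left(-99\right)^{2} = 9801$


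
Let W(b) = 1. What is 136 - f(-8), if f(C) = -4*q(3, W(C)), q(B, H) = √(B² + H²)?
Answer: 136 + 4*√10 ≈ 148.65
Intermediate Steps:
f(C) = -4*√10 (f(C) = -4*√(3² + 1²) = -4*√(9 + 1) = -4*√10)
136 - f(-8) = 136 - (-4)*√10 = 136 + 4*√10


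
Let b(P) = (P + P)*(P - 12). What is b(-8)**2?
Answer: 102400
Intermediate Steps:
b(P) = 2*P*(-12 + P) (b(P) = (2*P)*(-12 + P) = 2*P*(-12 + P))
b(-8)**2 = (2*(-8)*(-12 - 8))**2 = (2*(-8)*(-20))**2 = 320**2 = 102400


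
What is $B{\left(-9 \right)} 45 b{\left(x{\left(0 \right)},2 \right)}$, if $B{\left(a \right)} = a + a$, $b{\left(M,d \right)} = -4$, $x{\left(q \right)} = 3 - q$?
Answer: $3240$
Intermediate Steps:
$B{\left(a \right)} = 2 a$
$B{\left(-9 \right)} 45 b{\left(x{\left(0 \right)},2 \right)} = 2 \left(-9\right) 45 \left(-4\right) = \left(-18\right) 45 \left(-4\right) = \left(-810\right) \left(-4\right) = 3240$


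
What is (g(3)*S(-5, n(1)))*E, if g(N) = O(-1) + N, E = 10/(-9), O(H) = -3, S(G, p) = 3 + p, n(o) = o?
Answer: 0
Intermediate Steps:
E = -10/9 (E = 10*(-1/9) = -10/9 ≈ -1.1111)
g(N) = -3 + N
(g(3)*S(-5, n(1)))*E = ((-3 + 3)*(3 + 1))*(-10/9) = (0*4)*(-10/9) = 0*(-10/9) = 0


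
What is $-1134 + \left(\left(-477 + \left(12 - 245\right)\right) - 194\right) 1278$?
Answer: $-1156446$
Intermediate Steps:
$-1134 + \left(\left(-477 + \left(12 - 245\right)\right) - 194\right) 1278 = -1134 + \left(\left(-477 - 233\right) - 194\right) 1278 = -1134 + \left(-710 - 194\right) 1278 = -1134 - 1155312 = -1156446$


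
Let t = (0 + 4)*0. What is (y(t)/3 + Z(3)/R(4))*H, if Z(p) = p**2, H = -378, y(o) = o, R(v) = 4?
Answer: -1701/2 ≈ -850.50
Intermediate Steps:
t = 0 (t = 4*0 = 0)
(y(t)/3 + Z(3)/R(4))*H = (0/3 + 3**2/4)*(-378) = (0*(1/3) + 9*(1/4))*(-378) = (0 + 9/4)*(-378) = (9/4)*(-378) = -1701/2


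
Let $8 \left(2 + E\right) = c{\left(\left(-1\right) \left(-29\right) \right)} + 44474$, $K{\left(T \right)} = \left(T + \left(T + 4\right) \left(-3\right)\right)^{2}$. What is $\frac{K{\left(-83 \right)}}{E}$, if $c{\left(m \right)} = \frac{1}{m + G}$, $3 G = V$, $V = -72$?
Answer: $\frac{948640}{222291} \approx 4.2676$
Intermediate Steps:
$G = -24$ ($G = \frac{1}{3} \left(-72\right) = -24$)
$K{\left(T \right)} = \left(-12 - 2 T\right)^{2}$ ($K{\left(T \right)} = \left(T + \left(4 + T\right) \left(-3\right)\right)^{2} = \left(T - \left(12 + 3 T\right)\right)^{2} = \left(-12 - 2 T\right)^{2}$)
$c{\left(m \right)} = \frac{1}{-24 + m}$ ($c{\left(m \right)} = \frac{1}{m - 24} = \frac{1}{-24 + m}$)
$E = \frac{222291}{40}$ ($E = -2 + \frac{\frac{1}{-24 - -29} + 44474}{8} = -2 + \frac{\frac{1}{-24 + 29} + 44474}{8} = -2 + \frac{\frac{1}{5} + 44474}{8} = -2 + \frac{1}{8} \cdot \frac{222371}{5} = -2 + \frac{222371}{40} = \frac{222291}{40} \approx 5557.3$)
$\frac{K{\left(-83 \right)}}{E} = \frac{4 \left(6 - 83\right)^{2}}{\frac{222291}{40}} = 4 \left(-77\right)^{2} \cdot \frac{40}{222291} = 4 \cdot 5929 \cdot \frac{40}{222291} = 23716 \cdot \frac{40}{222291} = \frac{948640}{222291}$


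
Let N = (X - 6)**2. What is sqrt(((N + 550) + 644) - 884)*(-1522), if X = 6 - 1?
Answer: -1522*sqrt(311) ≈ -26841.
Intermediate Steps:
X = 5
N = 1 (N = (5 - 6)**2 = (-1)**2 = 1)
sqrt(((N + 550) + 644) - 884)*(-1522) = sqrt(((1 + 550) + 644) - 884)*(-1522) = sqrt((551 + 644) - 884)*(-1522) = sqrt(1195 - 884)*(-1522) = sqrt(311)*(-1522) = -1522*sqrt(311)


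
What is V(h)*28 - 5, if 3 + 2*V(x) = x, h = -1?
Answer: -61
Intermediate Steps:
V(x) = -3/2 + x/2
V(h)*28 - 5 = (-3/2 + (½)*(-1))*28 - 5 = (-3/2 - ½)*28 - 5 = -2*28 - 5 = -56 - 5 = -61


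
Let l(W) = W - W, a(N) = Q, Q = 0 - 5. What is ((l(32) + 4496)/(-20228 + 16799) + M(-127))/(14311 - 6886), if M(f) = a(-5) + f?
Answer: -457124/25460325 ≈ -0.017954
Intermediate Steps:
Q = -5
a(N) = -5
M(f) = -5 + f
l(W) = 0
((l(32) + 4496)/(-20228 + 16799) + M(-127))/(14311 - 6886) = ((0 + 4496)/(-20228 + 16799) + (-5 - 127))/(14311 - 6886) = (4496/(-3429) - 132)/7425 = (4496*(-1/3429) - 132)*(1/7425) = (-4496/3429 - 132)*(1/7425) = -457124/3429*1/7425 = -457124/25460325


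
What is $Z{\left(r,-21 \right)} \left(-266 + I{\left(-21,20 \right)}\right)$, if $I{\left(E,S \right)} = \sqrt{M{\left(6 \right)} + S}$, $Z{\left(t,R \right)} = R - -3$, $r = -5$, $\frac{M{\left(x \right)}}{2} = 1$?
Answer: $4788 - 18 \sqrt{22} \approx 4703.6$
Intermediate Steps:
$M{\left(x \right)} = 2$ ($M{\left(x \right)} = 2 \cdot 1 = 2$)
$Z{\left(t,R \right)} = 3 + R$ ($Z{\left(t,R \right)} = R + 3 = 3 + R$)
$I{\left(E,S \right)} = \sqrt{2 + S}$
$Z{\left(r,-21 \right)} \left(-266 + I{\left(-21,20 \right)}\right) = \left(3 - 21\right) \left(-266 + \sqrt{2 + 20}\right) = - 18 \left(-266 + \sqrt{22}\right) = 4788 - 18 \sqrt{22}$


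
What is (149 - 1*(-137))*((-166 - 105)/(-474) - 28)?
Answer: -1859143/237 ≈ -7844.5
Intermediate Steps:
(149 - 1*(-137))*((-166 - 105)/(-474) - 28) = (149 + 137)*(-271*(-1/474) - 28) = 286*(271/474 - 28) = 286*(-13001/474) = -1859143/237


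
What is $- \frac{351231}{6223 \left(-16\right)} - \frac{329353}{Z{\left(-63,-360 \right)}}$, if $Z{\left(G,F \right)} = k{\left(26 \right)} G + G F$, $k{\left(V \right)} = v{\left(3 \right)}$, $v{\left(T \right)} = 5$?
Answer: $- \frac{3562534027}{318119760} \approx -11.199$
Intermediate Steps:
$k{\left(V \right)} = 5$
$Z{\left(G,F \right)} = 5 G + F G$ ($Z{\left(G,F \right)} = 5 G + G F = 5 G + F G$)
$- \frac{351231}{6223 \left(-16\right)} - \frac{329353}{Z{\left(-63,-360 \right)}} = - \frac{351231}{6223 \left(-16\right)} - \frac{329353}{\left(-63\right) \left(5 - 360\right)} = - \frac{351231}{-99568} - \frac{329353}{\left(-63\right) \left(-355\right)} = \left(-351231\right) \left(- \frac{1}{99568}\right) - \frac{329353}{22365} = \frac{351231}{99568} - \frac{329353}{22365} = - \frac{3562534027}{318119760}$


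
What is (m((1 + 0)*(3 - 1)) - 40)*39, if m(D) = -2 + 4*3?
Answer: -1170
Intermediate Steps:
m(D) = 10 (m(D) = -2 + 12 = 10)
(m((1 + 0)*(3 - 1)) - 40)*39 = (10 - 40)*39 = -30*39 = -1170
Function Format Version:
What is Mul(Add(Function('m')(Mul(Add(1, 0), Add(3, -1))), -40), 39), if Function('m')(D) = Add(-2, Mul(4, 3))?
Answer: -1170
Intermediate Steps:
Function('m')(D) = 10 (Function('m')(D) = Add(-2, 12) = 10)
Mul(Add(Function('m')(Mul(Add(1, 0), Add(3, -1))), -40), 39) = Mul(Add(10, -40), 39) = Mul(-30, 39) = -1170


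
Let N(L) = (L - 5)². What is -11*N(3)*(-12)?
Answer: 528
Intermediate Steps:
N(L) = (-5 + L)²
-11*N(3)*(-12) = -11*(-5 + 3)²*(-12) = -11*(-2)²*(-12) = -11*4*(-12) = -44*(-12) = 528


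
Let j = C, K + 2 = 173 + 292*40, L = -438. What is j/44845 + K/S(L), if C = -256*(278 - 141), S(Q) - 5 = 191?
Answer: 74940569/1255660 ≈ 59.682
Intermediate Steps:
K = 11851 (K = -2 + (173 + 292*40) = -2 + (173 + 11680) = -2 + 11853 = 11851)
S(Q) = 196 (S(Q) = 5 + 191 = 196)
C = -35072 (C = -256*137 = -35072)
j = -35072
j/44845 + K/S(L) = -35072/44845 + 11851/196 = -35072*1/44845 + 11851*(1/196) = -35072/44845 + 1693/28 = 74940569/1255660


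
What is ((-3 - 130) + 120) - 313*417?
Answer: -130534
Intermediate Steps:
((-3 - 130) + 120) - 313*417 = (-133 + 120) - 130521 = -13 - 130521 = -130534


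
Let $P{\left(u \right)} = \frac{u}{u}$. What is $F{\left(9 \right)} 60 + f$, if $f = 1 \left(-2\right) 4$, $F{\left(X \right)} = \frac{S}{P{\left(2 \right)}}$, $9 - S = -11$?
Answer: $1192$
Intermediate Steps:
$P{\left(u \right)} = 1$
$S = 20$ ($S = 9 - -11 = 9 + 11 = 20$)
$F{\left(X \right)} = 20$ ($F{\left(X \right)} = \frac{20}{1} = 20 \cdot 1 = 20$)
$f = -8$ ($f = \left(-2\right) 4 = -8$)
$F{\left(9 \right)} 60 + f = 20 \cdot 60 - 8 = 1200 - 8 = 1192$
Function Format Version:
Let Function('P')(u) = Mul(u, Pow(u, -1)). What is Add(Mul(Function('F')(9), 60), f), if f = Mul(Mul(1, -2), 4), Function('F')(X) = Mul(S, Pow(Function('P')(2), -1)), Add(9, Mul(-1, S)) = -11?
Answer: 1192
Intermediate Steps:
Function('P')(u) = 1
S = 20 (S = Add(9, Mul(-1, -11)) = Add(9, 11) = 20)
Function('F')(X) = 20 (Function('F')(X) = Mul(20, Pow(1, -1)) = Mul(20, 1) = 20)
f = -8 (f = Mul(-2, 4) = -8)
Add(Mul(Function('F')(9), 60), f) = Add(Mul(20, 60), -8) = Add(1200, -8) = 1192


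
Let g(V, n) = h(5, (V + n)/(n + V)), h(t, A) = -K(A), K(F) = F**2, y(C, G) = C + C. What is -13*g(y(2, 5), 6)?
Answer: 13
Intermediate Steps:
y(C, G) = 2*C
h(t, A) = -A**2
g(V, n) = -1 (g(V, n) = -((V + n)/(n + V))**2 = -((V + n)/(V + n))**2 = -1*1**2 = -1*1 = -1)
-13*g(y(2, 5), 6) = -13*(-1) = 13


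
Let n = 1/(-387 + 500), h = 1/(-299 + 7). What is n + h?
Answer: 179/32996 ≈ 0.0054249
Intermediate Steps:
h = -1/292 (h = 1/(-292) = -1/292 ≈ -0.0034247)
n = 1/113 ≈ 0.0088496
n + h = 1/113 - 1/292 = 179/32996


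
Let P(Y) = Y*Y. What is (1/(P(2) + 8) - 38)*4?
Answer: -455/3 ≈ -151.67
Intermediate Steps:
P(Y) = Y**2
(1/(P(2) + 8) - 38)*4 = (1/(2**2 + 8) - 38)*4 = (1/(4 + 8) - 38)*4 = (1/12 - 38)*4 = -455/12*4 = -455/3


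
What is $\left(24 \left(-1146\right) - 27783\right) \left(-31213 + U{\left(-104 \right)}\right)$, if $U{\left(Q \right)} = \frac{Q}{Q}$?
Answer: $1725617844$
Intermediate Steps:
$U{\left(Q \right)} = 1$
$\left(24 \left(-1146\right) - 27783\right) \left(-31213 + U{\left(-104 \right)}\right) = \left(24 \left(-1146\right) - 27783\right) \left(-31213 + 1\right) = \left(-27504 - 27783\right) \left(-31212\right) = \left(-55287\right) \left(-31212\right) = 1725617844$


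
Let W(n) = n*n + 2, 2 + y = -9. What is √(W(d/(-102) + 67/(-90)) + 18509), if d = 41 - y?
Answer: √43336082461/1530 ≈ 136.06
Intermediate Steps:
y = -11 (y = -2 - 9 = -11)
d = 52 (d = 41 - 1*(-11) = 41 + 11 = 52)
W(n) = 2 + n² (W(n) = n² + 2 = 2 + n²)
√(W(d/(-102) + 67/(-90)) + 18509) = √((2 + (52/(-102) + 67/(-90))²) + 18509) = √((2 + (52*(-1/102) + 67*(-1/90))²) + 18509) = √((2 + (-26/51 - 67/90)²) + 18509) = √((2 + (-1919/1530)²) + 18509) = √((2 + 3682561/2340900) + 18509) = √(8364361/2340900 + 18509) = √(43336082461/2340900) = √43336082461/1530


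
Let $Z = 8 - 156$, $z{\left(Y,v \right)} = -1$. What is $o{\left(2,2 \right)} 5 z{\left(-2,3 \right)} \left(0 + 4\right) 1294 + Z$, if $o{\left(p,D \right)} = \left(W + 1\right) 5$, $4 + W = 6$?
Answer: $-388348$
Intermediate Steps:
$W = 2$ ($W = -4 + 6 = 2$)
$o{\left(p,D \right)} = 15$ ($o{\left(p,D \right)} = \left(2 + 1\right) 5 = 3 \cdot 5 = 15$)
$Z = -148$ ($Z = 8 - 156 = -148$)
$o{\left(2,2 \right)} 5 z{\left(-2,3 \right)} \left(0 + 4\right) 1294 + Z = 15 \cdot 5 \left(- (0 + 4)\right) 1294 - 148 = 75 \left(\left(-1\right) 4\right) 1294 - 148 = 75 \left(-4\right) 1294 - 148 = \left(-300\right) 1294 - 148 = -388200 - 148 = -388348$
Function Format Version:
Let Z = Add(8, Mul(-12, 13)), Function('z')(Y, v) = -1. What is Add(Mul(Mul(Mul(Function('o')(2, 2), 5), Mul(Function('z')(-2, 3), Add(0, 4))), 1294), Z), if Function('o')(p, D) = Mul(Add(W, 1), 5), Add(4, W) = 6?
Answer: -388348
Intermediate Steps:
W = 2 (W = Add(-4, 6) = 2)
Function('o')(p, D) = 15 (Function('o')(p, D) = Mul(Add(2, 1), 5) = Mul(3, 5) = 15)
Z = -148 (Z = Add(8, -156) = -148)
Add(Mul(Mul(Mul(Function('o')(2, 2), 5), Mul(Function('z')(-2, 3), Add(0, 4))), 1294), Z) = Add(Mul(Mul(Mul(15, 5), Mul(-1, Add(0, 4))), 1294), -148) = Add(Mul(Mul(75, Mul(-1, 4)), 1294), -148) = Add(Mul(Mul(75, -4), 1294), -148) = Add(Mul(-300, 1294), -148) = Add(-388200, -148) = -388348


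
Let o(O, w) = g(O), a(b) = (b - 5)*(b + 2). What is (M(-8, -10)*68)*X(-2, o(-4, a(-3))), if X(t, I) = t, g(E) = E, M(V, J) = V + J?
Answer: 2448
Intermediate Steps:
M(V, J) = J + V
a(b) = (-5 + b)*(2 + b)
o(O, w) = O
(M(-8, -10)*68)*X(-2, o(-4, a(-3))) = ((-10 - 8)*68)*(-2) = -18*68*(-2) = -1224*(-2) = 2448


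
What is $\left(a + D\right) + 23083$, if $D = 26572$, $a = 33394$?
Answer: $83049$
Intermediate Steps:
$\left(a + D\right) + 23083 = \left(33394 + 26572\right) + 23083 = 59966 + 23083 = 83049$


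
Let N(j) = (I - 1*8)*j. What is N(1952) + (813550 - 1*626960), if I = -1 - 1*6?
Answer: 157310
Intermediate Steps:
I = -7 (I = -1 - 6 = -7)
N(j) = -15*j (N(j) = (-7 - 1*8)*j = (-7 - 8)*j = -15*j)
N(1952) + (813550 - 1*626960) = -15*1952 + (813550 - 1*626960) = -29280 + (813550 - 626960) = -29280 + 186590 = 157310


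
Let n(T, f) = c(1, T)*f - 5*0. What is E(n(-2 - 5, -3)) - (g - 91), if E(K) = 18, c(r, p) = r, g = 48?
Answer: 61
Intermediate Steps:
n(T, f) = f (n(T, f) = 1*f - 5*0 = f + 0 = f)
E(n(-2 - 5, -3)) - (g - 91) = 18 - (48 - 91) = 18 - 1*(-43) = 18 + 43 = 61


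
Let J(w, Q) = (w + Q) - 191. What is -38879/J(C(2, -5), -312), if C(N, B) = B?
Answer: 38879/508 ≈ 76.533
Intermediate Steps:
J(w, Q) = -191 + Q + w (J(w, Q) = (Q + w) - 191 = -191 + Q + w)
-38879/J(C(2, -5), -312) = -38879/(-191 - 312 - 5) = -38879/(-508) = -38879*(-1/508) = 38879/508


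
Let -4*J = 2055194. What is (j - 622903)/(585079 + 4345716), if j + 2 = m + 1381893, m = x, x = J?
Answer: 490379/9861590 ≈ 0.049726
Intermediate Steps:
J = -1027597/2 (J = -¼*2055194 = -1027597/2 ≈ -5.1380e+5)
x = -1027597/2 ≈ -5.1380e+5
m = -1027597/2 ≈ -5.1380e+5
j = 1736185/2 (j = -2 + (-1027597/2 + 1381893) = -2 + 1736189/2 = 1736185/2 ≈ 8.6809e+5)
(j - 622903)/(585079 + 4345716) = (1736185/2 - 622903)/(585079 + 4345716) = (490379/2)/4930795 = (490379/2)*(1/4930795) = 490379/9861590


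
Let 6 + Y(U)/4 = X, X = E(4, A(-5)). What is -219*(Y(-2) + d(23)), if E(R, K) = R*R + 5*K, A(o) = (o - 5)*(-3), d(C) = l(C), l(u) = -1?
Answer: -139941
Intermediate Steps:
d(C) = -1
A(o) = 15 - 3*o (A(o) = (-5 + o)*(-3) = 15 - 3*o)
E(R, K) = R**2 + 5*K
X = 166 (X = 4**2 + 5*(15 - 3*(-5)) = 16 + 5*(15 + 15) = 16 + 5*30 = 16 + 150 = 166)
Y(U) = 640 (Y(U) = -24 + 4*166 = -24 + 664 = 640)
-219*(Y(-2) + d(23)) = -219*(640 - 1) = -219*639 = -139941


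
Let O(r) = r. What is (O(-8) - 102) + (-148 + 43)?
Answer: -215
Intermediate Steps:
(O(-8) - 102) + (-148 + 43) = (-8 - 102) + (-148 + 43) = -110 - 105 = -215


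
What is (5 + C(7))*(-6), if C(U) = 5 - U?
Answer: -18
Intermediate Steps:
(5 + C(7))*(-6) = (5 + (5 - 1*7))*(-6) = (5 + (5 - 7))*(-6) = (5 - 2)*(-6) = 3*(-6) = -18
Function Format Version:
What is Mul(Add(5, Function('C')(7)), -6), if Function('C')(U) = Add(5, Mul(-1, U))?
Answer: -18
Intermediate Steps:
Mul(Add(5, Function('C')(7)), -6) = Mul(Add(5, Add(5, Mul(-1, 7))), -6) = Mul(Add(5, Add(5, -7)), -6) = Mul(Add(5, -2), -6) = Mul(3, -6) = -18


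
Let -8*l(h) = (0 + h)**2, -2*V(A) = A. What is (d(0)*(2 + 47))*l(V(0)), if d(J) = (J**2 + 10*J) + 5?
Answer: 0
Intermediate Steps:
d(J) = 5 + J**2 + 10*J
V(A) = -A/2
l(h) = -h**2/8 (l(h) = -(0 + h)**2/8 = -h**2/8)
(d(0)*(2 + 47))*l(V(0)) = ((5 + 0**2 + 10*0)*(2 + 47))*(-(-1/2*0)**2/8) = ((5 + 0 + 0)*49)*(-1/8*0**2) = (5*49)*(-1/8*0) = 245*0 = 0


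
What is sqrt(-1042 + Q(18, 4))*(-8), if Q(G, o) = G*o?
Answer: -8*I*sqrt(970) ≈ -249.16*I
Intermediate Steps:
sqrt(-1042 + Q(18, 4))*(-8) = sqrt(-1042 + 18*4)*(-8) = sqrt(-1042 + 72)*(-8) = sqrt(-970)*(-8) = (I*sqrt(970))*(-8) = -8*I*sqrt(970)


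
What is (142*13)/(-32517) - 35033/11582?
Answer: -1160548433/376611894 ≈ -3.0816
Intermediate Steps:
(142*13)/(-32517) - 35033/11582 = 1846*(-1/32517) - 35033*1/11582 = -1846/32517 - 35033/11582 = -1160548433/376611894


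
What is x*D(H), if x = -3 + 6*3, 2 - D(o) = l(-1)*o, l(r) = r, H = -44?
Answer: -630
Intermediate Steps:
D(o) = 2 + o (D(o) = 2 - (-1)*o = 2 + o)
x = 15 (x = -3 + 18 = 15)
x*D(H) = 15*(2 - 44) = 15*(-42) = -630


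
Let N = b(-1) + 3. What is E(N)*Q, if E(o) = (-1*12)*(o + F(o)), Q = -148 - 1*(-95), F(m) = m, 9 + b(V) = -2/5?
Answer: -40704/5 ≈ -8140.8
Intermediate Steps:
b(V) = -47/5 (b(V) = -9 - 2/5 = -9 - 2*⅕ = -9 - ⅖ = -47/5)
Q = -53 (Q = -148 + 95 = -53)
N = -32/5 (N = -47/5 + 3 = -32/5 ≈ -6.4000)
E(o) = -24*o (E(o) = (-1*12)*(o + o) = -24*o)
E(N)*Q = -24*(-32/5)*(-53) = (768/5)*(-53) = -40704/5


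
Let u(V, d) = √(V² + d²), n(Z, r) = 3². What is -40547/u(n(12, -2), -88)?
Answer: -40547*√313/1565 ≈ -458.37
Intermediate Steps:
n(Z, r) = 9
-40547/u(n(12, -2), -88) = -40547/√(9² + (-88)²) = -40547/√(81 + 7744) = -40547*√313/1565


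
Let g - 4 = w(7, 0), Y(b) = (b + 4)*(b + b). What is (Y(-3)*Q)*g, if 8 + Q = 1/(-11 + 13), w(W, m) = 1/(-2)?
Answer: 315/2 ≈ 157.50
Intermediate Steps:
w(W, m) = -½
Y(b) = 2*b*(4 + b) (Y(b) = (4 + b)*(2*b) = 2*b*(4 + b))
Q = -15/2 (Q = -8 + 1/(-11 + 13) = -8 + 1/2 = -8 + ½ = -15/2 ≈ -7.5000)
g = 7/2 (g = 4 - ½ = 7/2 ≈ 3.5000)
(Y(-3)*Q)*g = ((2*(-3)*(4 - 3))*(-15/2))*(7/2) = ((2*(-3)*1)*(-15/2))*(7/2) = -6*(-15/2)*(7/2) = 45*(7/2) = 315/2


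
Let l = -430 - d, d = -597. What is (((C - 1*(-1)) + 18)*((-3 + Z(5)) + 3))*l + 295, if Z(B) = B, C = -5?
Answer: 11985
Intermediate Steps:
l = 167 (l = -430 - 1*(-597) = -430 + 597 = 167)
(((C - 1*(-1)) + 18)*((-3 + Z(5)) + 3))*l + 295 = (((-5 - 1*(-1)) + 18)*((-3 + 5) + 3))*167 + 295 = (((-5 + 1) + 18)*(2 + 3))*167 + 295 = ((-4 + 18)*5)*167 + 295 = (14*5)*167 + 295 = 70*167 + 295 = 11690 + 295 = 11985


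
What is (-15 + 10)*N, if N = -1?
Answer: 5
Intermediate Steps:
(-15 + 10)*N = (-15 + 10)*(-1) = -5*(-1) = 5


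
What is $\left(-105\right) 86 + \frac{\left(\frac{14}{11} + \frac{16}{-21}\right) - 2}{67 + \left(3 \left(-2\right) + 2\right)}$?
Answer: $- \frac{131413934}{14553} \approx -9030.0$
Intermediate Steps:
$\left(-105\right) 86 + \frac{\left(\frac{14}{11} + \frac{16}{-21}\right) - 2}{67 + \left(3 \left(-2\right) + 2\right)} = -9030 + \frac{\left(14 \cdot \frac{1}{11} + 16 \left(- \frac{1}{21}\right)\right) - 2}{67 + \left(-6 + 2\right)} = -9030 + \frac{\left(\frac{14}{11} - \frac{16}{21}\right) - 2}{67 - 4} = -9030 + \frac{\frac{118}{231} - 2}{63} = -9030 - \frac{344}{14553} = - \frac{131413934}{14553}$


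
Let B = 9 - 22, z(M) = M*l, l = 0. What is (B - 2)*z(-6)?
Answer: 0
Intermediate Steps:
z(M) = 0 (z(M) = M*0 = 0)
B = -13
(B - 2)*z(-6) = (-13 - 2)*0 = -15*0 = 0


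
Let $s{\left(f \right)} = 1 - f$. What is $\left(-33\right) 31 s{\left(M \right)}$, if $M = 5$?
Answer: $4092$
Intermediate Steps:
$\left(-33\right) 31 s{\left(M \right)} = \left(-33\right) 31 \left(1 - 5\right) = - 1023 \left(1 - 5\right) = \left(-1023\right) \left(-4\right) = 4092$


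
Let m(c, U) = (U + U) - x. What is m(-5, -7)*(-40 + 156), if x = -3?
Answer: -1276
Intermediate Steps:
m(c, U) = 3 + 2*U (m(c, U) = (U + U) - 1*(-3) = 2*U + 3 = 3 + 2*U)
m(-5, -7)*(-40 + 156) = (3 + 2*(-7))*(-40 + 156) = (3 - 14)*116 = -11*116 = -1276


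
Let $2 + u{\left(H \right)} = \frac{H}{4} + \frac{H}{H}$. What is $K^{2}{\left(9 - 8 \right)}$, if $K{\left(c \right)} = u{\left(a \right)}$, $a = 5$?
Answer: $\frac{1}{16} \approx 0.0625$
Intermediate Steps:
$u{\left(H \right)} = -1 + \frac{H}{4}$ ($u{\left(H \right)} = -2 + \left(\frac{H}{4} + \frac{H}{H}\right) = -2 + \left(H \frac{1}{4} + 1\right) = -2 + \left(\frac{H}{4} + 1\right) = -2 + \left(1 + \frac{H}{4}\right) = -1 + \frac{H}{4}$)
$K{\left(c \right)} = \frac{1}{4}$ ($K{\left(c \right)} = -1 + \frac{1}{4} \cdot 5 = -1 + \frac{5}{4} = \frac{1}{4}$)
$K^{2}{\left(9 - 8 \right)} = \left(\frac{1}{4}\right)^{2} = \frac{1}{16}$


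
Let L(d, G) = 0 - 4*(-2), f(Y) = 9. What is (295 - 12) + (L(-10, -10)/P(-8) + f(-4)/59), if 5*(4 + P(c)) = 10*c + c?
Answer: 450472/1593 ≈ 282.78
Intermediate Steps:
P(c) = -4 + 11*c/5 (P(c) = -4 + (10*c + c)/5 = -4 + (11*c)/5 = -4 + 11*c/5)
L(d, G) = 8 (L(d, G) = 0 + 8 = 8)
(295 - 12) + (L(-10, -10)/P(-8) + f(-4)/59) = (295 - 12) + (8/(-4 + (11/5)*(-8)) + 9/59) = 283 + (8/(-4 - 88/5) + 9*(1/59)) = 283 + (8/(-108/5) + 9/59) = 283 + (8*(-5/108) + 9/59) = 283 + (-10/27 + 9/59) = 283 - 347/1593 = 450472/1593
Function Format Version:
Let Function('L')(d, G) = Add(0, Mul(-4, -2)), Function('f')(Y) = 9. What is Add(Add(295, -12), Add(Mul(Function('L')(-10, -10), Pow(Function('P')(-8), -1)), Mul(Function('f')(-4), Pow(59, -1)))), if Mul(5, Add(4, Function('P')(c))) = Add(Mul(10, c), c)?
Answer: Rational(450472, 1593) ≈ 282.78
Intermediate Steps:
Function('P')(c) = Add(-4, Mul(Rational(11, 5), c)) (Function('P')(c) = Add(-4, Mul(Rational(1, 5), Add(Mul(10, c), c))) = Add(-4, Mul(Rational(1, 5), Mul(11, c))) = Add(-4, Mul(Rational(11, 5), c)))
Function('L')(d, G) = 8 (Function('L')(d, G) = Add(0, 8) = 8)
Add(Add(295, -12), Add(Mul(Function('L')(-10, -10), Pow(Function('P')(-8), -1)), Mul(Function('f')(-4), Pow(59, -1)))) = Add(Add(295, -12), Add(Mul(8, Pow(Add(-4, Mul(Rational(11, 5), -8)), -1)), Mul(9, Pow(59, -1)))) = Add(283, Add(Mul(8, Pow(Add(-4, Rational(-88, 5)), -1)), Mul(9, Rational(1, 59)))) = Add(283, Add(Mul(8, Pow(Rational(-108, 5), -1)), Rational(9, 59))) = Add(283, Add(Mul(8, Rational(-5, 108)), Rational(9, 59))) = Add(283, Add(Rational(-10, 27), Rational(9, 59))) = Add(283, Rational(-347, 1593)) = Rational(450472, 1593)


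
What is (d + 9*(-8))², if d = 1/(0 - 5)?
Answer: 130321/25 ≈ 5212.8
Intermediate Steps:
d = -⅕ (d = 1/(-5) = -⅕ ≈ -0.20000)
(d + 9*(-8))² = (-⅕ + 9*(-8))² = (-⅕ - 72)² = (-361/5)² = 130321/25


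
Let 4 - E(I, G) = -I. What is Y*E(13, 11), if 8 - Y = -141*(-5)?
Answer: -11849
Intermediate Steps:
E(I, G) = 4 + I (E(I, G) = 4 - (-1)*I = 4 + I)
Y = -697 (Y = 8 - (-141)*(-5) = 8 - 1*705 = 8 - 705 = -697)
Y*E(13, 11) = -697*(4 + 13) = -697*17 = -11849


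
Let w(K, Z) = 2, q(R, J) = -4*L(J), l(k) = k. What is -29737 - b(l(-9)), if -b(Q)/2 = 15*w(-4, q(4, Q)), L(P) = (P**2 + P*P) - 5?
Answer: -29677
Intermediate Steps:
L(P) = -5 + 2*P**2 (L(P) = (P**2 + P**2) - 5 = 2*P**2 - 5 = -5 + 2*P**2)
q(R, J) = 20 - 8*J**2 (q(R, J) = -4*(-5 + 2*J**2) = 20 - 8*J**2)
b(Q) = -60 (b(Q) = -30*2 = -2*30 = -60)
-29737 - b(l(-9)) = -29737 - 1*(-60) = -29737 + 60 = -29677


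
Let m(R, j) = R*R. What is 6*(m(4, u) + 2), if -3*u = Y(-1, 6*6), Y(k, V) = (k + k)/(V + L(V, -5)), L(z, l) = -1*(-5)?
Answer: 108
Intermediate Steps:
L(z, l) = 5
Y(k, V) = 2*k/(5 + V) (Y(k, V) = (k + k)/(V + 5) = (2*k)/(5 + V) = 2*k/(5 + V))
u = 2/123 (u = -2*(-1)/(3*(5 + 6*6)) = -2*(-1)/(3*(5 + 36)) = -2*(-1)/(3*41) = -⅓*(-2/41) = 2/123 ≈ 0.016260)
m(R, j) = R²
6*(m(4, u) + 2) = 6*(4² + 2) = 6*(16 + 2) = 6*18 = 108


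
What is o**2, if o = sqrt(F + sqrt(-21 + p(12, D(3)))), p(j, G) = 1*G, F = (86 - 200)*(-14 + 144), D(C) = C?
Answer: -14820 + 3*I*sqrt(2) ≈ -14820.0 + 4.2426*I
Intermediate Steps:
F = -14820 (F = -114*130 = -14820)
p(j, G) = G
o = sqrt(-14820 + 3*I*sqrt(2)) (o = sqrt(-14820 + sqrt(-21 + 3)) = sqrt(-14820 + sqrt(-18)) = sqrt(-14820 + 3*I*sqrt(2)) ≈ 0.0174 + 121.74*I)
o**2 = (sqrt(-14820 + 3*I*sqrt(2)))**2 = -14820 + 3*I*sqrt(2)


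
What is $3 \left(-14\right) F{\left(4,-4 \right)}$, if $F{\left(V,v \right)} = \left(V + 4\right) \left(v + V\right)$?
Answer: $0$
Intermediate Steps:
$F{\left(V,v \right)} = \left(4 + V\right) \left(V + v\right)$
$3 \left(-14\right) F{\left(4,-4 \right)} = 3 \left(-14\right) \left(4^{2} + 4 \cdot 4 + 4 \left(-4\right) + 4 \left(-4\right)\right) = - 42 \left(16 + 16 - 16 - 16\right) = \left(-42\right) 0 = 0$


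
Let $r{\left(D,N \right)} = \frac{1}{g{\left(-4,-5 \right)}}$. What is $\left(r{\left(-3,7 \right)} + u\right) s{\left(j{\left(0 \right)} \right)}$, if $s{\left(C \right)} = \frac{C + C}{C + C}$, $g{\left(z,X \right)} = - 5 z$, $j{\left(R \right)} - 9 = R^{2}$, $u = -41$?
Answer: $- \frac{819}{20} \approx -40.95$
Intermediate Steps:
$j{\left(R \right)} = 9 + R^{2}$
$r{\left(D,N \right)} = \frac{1}{20}$ ($r{\left(D,N \right)} = \frac{1}{\left(-5\right) \left(-4\right)} = \frac{1}{20}$)
$s{\left(C \right)} = 1$ ($s{\left(C \right)} = \frac{2 C}{2 C} = 2 C \frac{1}{2 C} = 1$)
$\left(r{\left(-3,7 \right)} + u\right) s{\left(j{\left(0 \right)} \right)} = \left(\frac{1}{20} - 41\right) 1 = \left(- \frac{819}{20}\right) 1 = - \frac{819}{20}$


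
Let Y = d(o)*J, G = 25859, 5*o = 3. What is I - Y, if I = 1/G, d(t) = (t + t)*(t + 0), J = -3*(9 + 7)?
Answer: 22342201/646475 ≈ 34.560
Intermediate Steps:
o = 3/5 (o = (1/5)*3 = 3/5 ≈ 0.60000)
J = -48 (J = -3*16 = -48)
d(t) = 2*t**2 (d(t) = (2*t)*t = 2*t**2)
Y = -864/25 (Y = (2*(3/5)**2)*(-48) = (2*(9/25))*(-48) = (18/25)*(-48) = -864/25 ≈ -34.560)
I = 1/25859 ≈ 3.8671e-5
I - Y = 1/25859 - 1*(-864/25) = 1/25859 + 864/25 = 22342201/646475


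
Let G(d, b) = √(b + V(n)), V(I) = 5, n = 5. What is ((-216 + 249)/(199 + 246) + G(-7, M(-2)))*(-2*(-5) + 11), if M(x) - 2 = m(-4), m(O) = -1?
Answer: 693/445 + 21*√6 ≈ 52.997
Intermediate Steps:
M(x) = 1 (M(x) = 2 - 1 = 1)
G(d, b) = √(5 + b) (G(d, b) = √(b + 5) = √(5 + b))
((-216 + 249)/(199 + 246) + G(-7, M(-2)))*(-2*(-5) + 11) = ((-216 + 249)/(199 + 246) + √(5 + 1))*(-2*(-5) + 11) = (33/445 + √6)*(10 + 11) = (33*(1/445) + √6)*21 = (33/445 + √6)*21 = 693/445 + 21*√6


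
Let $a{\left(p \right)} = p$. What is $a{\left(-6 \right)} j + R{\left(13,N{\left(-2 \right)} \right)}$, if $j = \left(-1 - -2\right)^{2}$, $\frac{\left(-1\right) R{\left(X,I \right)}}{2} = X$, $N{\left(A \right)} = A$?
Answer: $-32$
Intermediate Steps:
$R{\left(X,I \right)} = - 2 X$
$j = 1$ ($j = \left(-1 + \left(-2 + 4\right)\right)^{2} = \left(-1 + 2\right)^{2} = 1^{2} = 1$)
$a{\left(-6 \right)} j + R{\left(13,N{\left(-2 \right)} \right)} = \left(-6\right) 1 - 26 = -6 - 26 = -32$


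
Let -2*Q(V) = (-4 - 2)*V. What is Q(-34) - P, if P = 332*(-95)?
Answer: 31438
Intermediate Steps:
Q(V) = 3*V (Q(V) = -(-4 - 2)*V/2 = -(-3)*V = 3*V)
P = -31540
Q(-34) - P = 3*(-34) - 1*(-31540) = -102 + 31540 = 31438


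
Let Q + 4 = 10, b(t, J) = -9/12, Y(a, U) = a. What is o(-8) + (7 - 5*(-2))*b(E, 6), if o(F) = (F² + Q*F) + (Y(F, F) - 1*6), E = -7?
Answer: -43/4 ≈ -10.750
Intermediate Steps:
b(t, J) = -¾ (b(t, J) = -9*1/12 = -¾)
Q = 6 (Q = -4 + 10 = 6)
o(F) = -6 + F² + 7*F (o(F) = (F² + 6*F) + (F - 1*6) = (F² + 6*F) + (F - 6) = (F² + 6*F) + (-6 + F) = -6 + F² + 7*F)
o(-8) + (7 - 5*(-2))*b(E, 6) = (-6 + (-8)² + 7*(-8)) + (7 - 5*(-2))*(-¾) = (-6 + 64 - 56) + (7 + 10)*(-¾) = 2 + 17*(-¾) = 2 - 51/4 = -43/4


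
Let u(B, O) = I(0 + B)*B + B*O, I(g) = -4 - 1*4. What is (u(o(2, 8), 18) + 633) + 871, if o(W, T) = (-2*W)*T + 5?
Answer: 1234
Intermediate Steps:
I(g) = -8 (I(g) = -4 - 4 = -8)
o(W, T) = 5 - 2*T*W (o(W, T) = -2*T*W + 5 = 5 - 2*T*W)
u(B, O) = -8*B + B*O
(u(o(2, 8), 18) + 633) + 871 = ((5 - 2*8*2)*(-8 + 18) + 633) + 871 = ((5 - 32)*10 + 633) + 871 = (-27*10 + 633) + 871 = (-270 + 633) + 871 = 363 + 871 = 1234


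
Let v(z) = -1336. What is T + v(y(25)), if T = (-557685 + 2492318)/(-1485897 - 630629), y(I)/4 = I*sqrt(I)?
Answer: -2829613369/2116526 ≈ -1336.9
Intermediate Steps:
y(I) = 4*I**(3/2) (y(I) = 4*(I*sqrt(I)) = 4*I**(3/2))
T = -1934633/2116526 (T = 1934633/(-2116526) = 1934633*(-1/2116526) = -1934633/2116526 ≈ -0.91406)
T + v(y(25)) = -1934633/2116526 - 1336 = -2829613369/2116526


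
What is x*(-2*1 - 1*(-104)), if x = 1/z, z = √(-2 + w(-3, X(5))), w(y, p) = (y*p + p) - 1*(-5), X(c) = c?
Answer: -102*I*√7/7 ≈ -38.552*I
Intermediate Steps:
w(y, p) = 5 + p + p*y (w(y, p) = (p*y + p) + 5 = (p + p*y) + 5 = 5 + p + p*y)
z = I*√7 (z = √(-2 + (5 + 5 + 5*(-3))) = √(-2 + (5 + 5 - 15)) = √(-2 - 5) = √(-7) = I*√7 ≈ 2.6458*I)
x = -I*√7/7 (x = 1/(I*√7) = -I*√7/7 ≈ -0.37796*I)
x*(-2*1 - 1*(-104)) = (-I*√7/7)*(-2*1 - 1*(-104)) = (-I*√7/7)*(-2 + 104) = -I*√7/7*102 = -102*I*√7/7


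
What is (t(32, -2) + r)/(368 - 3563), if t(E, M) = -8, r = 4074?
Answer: -4066/3195 ≈ -1.2726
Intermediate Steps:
(t(32, -2) + r)/(368 - 3563) = (-8 + 4074)/(368 - 3563) = 4066/(-3195) = 4066*(-1/3195) = -4066/3195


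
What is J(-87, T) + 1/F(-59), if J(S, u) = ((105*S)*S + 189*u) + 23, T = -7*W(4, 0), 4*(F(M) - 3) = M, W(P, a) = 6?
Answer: 36981006/47 ≈ 7.8683e+5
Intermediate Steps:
F(M) = 3 + M/4
T = -42 (T = -7*6 = -42)
J(S, u) = 23 + 105*S² + 189*u (J(S, u) = (105*S² + 189*u) + 23 = 23 + 105*S² + 189*u)
J(-87, T) + 1/F(-59) = (23 + 105*(-87)² + 189*(-42)) + 1/(3 + (¼)*(-59)) = (23 + 105*7569 - 7938) + 1/(3 - 59/4) = (23 + 794745 - 7938) + 1/(-47/4) = 786830 - 4/47 = 36981006/47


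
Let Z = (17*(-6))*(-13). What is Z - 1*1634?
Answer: -308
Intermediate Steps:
Z = 1326 (Z = -102*(-13) = 1326)
Z - 1*1634 = 1326 - 1*1634 = 1326 - 1634 = -308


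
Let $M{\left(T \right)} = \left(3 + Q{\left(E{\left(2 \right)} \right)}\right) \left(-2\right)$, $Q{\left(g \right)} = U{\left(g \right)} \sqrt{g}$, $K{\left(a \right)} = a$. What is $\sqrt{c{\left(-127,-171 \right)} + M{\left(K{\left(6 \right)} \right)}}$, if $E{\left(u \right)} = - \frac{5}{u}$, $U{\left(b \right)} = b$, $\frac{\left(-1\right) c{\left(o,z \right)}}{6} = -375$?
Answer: $\frac{\sqrt{8976 + 10 i \sqrt{10}}}{2} \approx 47.371 + 0.083445 i$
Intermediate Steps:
$c{\left(o,z \right)} = 2250$ ($c{\left(o,z \right)} = \left(-6\right) \left(-375\right) = 2250$)
$Q{\left(g \right)} = g^{\frac{3}{2}}$ ($Q{\left(g \right)} = g \sqrt{g} = g^{\frac{3}{2}}$)
$M{\left(T \right)} = -6 + \frac{5 i \sqrt{10}}{2}$ ($M{\left(T \right)} = \left(3 + \left(- \frac{5}{2}\right)^{\frac{3}{2}}\right) \left(-2\right) = \left(3 - \frac{5 i \sqrt{10}}{4}\right) \left(-2\right) = -6 + \frac{5 i \sqrt{10}}{2}$)
$\sqrt{c{\left(-127,-171 \right)} + M{\left(K{\left(6 \right)} \right)}} = \sqrt{2250 - \left(6 - \frac{5 i \sqrt{10}}{2}\right)} = \sqrt{2244 + \frac{5 i \sqrt{10}}{2}}$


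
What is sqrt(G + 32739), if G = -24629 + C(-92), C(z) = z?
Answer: sqrt(8018) ≈ 89.543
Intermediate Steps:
G = -24721 (G = -24629 - 92 = -24721)
sqrt(G + 32739) = sqrt(-24721 + 32739) = sqrt(8018)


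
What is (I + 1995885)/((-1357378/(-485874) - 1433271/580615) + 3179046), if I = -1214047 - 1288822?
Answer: -5107967596101780/32029542579924967 ≈ -0.15948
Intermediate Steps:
I = -2502869
(I + 1995885)/((-1357378/(-485874) - 1433271/580615) + 3179046) = (-2502869 + 1995885)/((-1357378/(-485874) - 1433271/580615) + 3179046) = -506984/((-1357378*(-1/485874) - 1433271*1/580615) + 3179046) = -506984/((678689/242937 - 204753/82945) + 3179046) = -506984/(6551779544/20150409465 + 3179046) = -506984/64059085159849934/20150409465 = -506984*20150409465/64059085159849934 = -5107967596101780/32029542579924967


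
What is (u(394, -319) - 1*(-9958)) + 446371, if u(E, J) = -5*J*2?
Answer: 459519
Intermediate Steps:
u(E, J) = -10*J
(u(394, -319) - 1*(-9958)) + 446371 = (-10*(-319) - 1*(-9958)) + 446371 = (3190 + 9958) + 446371 = 13148 + 446371 = 459519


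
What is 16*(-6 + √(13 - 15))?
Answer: -96 + 16*I*√2 ≈ -96.0 + 22.627*I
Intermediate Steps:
16*(-6 + √(13 - 15)) = 16*(-6 + √(-2)) = 16*(-6 + I*√2) = -96 + 16*I*√2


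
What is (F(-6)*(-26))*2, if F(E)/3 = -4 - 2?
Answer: 936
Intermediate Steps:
F(E) = -18 (F(E) = 3*(-4 - 2) = 3*(-6) = -18)
(F(-6)*(-26))*2 = -18*(-26)*2 = 468*2 = 936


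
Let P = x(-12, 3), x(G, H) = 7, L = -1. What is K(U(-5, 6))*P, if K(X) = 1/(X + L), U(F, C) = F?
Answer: -7/6 ≈ -1.1667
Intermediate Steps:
K(X) = 1/(-1 + X) (K(X) = 1/(X - 1) = 1/(-1 + X))
P = 7
K(U(-5, 6))*P = 7/(-1 - 5) = 7/(-6) = -⅙*7 = -7/6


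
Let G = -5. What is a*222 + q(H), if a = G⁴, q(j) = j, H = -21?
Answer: 138729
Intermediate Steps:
a = 625 (a = (-5)⁴ = 625)
a*222 + q(H) = 625*222 - 21 = 138750 - 21 = 138729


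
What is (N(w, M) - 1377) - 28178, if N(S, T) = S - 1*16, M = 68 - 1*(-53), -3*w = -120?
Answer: -29531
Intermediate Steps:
w = 40 (w = -⅓*(-120) = 40)
M = 121 (M = 68 + 53 = 121)
N(S, T) = -16 + S (N(S, T) = S - 16 = -16 + S)
(N(w, M) - 1377) - 28178 = ((-16 + 40) - 1377) - 28178 = (24 - 1377) - 28178 = -1353 - 28178 = -29531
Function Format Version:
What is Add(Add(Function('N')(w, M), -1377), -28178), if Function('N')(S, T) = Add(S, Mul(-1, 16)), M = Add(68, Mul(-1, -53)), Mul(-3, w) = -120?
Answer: -29531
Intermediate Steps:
w = 40 (w = Mul(Rational(-1, 3), -120) = 40)
M = 121 (M = Add(68, 53) = 121)
Function('N')(S, T) = Add(-16, S) (Function('N')(S, T) = Add(S, -16) = Add(-16, S))
Add(Add(Function('N')(w, M), -1377), -28178) = Add(Add(Add(-16, 40), -1377), -28178) = Add(Add(24, -1377), -28178) = Add(-1353, -28178) = -29531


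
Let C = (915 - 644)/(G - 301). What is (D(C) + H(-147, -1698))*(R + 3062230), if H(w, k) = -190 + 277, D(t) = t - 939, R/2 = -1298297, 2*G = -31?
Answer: -83792439896/211 ≈ -3.9712e+8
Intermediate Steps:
G = -31/2 (G = (1/2)*(-31) = -31/2 ≈ -15.500)
R = -2596594 (R = 2*(-1298297) = -2596594)
C = -542/633 (C = (915 - 644)/(-31/2 - 301) = 271/(-633/2) = 271*(-2/633) = -542/633 ≈ -0.85624)
D(t) = -939 + t
H(w, k) = 87
(D(C) + H(-147, -1698))*(R + 3062230) = ((-939 - 542/633) + 87)*(-2596594 + 3062230) = (-594929/633 + 87)*465636 = -539858/633*465636 = -83792439896/211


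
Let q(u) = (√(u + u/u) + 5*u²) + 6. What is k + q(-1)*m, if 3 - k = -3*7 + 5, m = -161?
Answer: -1752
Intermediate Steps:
q(u) = 6 + √(1 + u) + 5*u² (q(u) = (√(u + 1) + 5*u²) + 6 = (√(1 + u) + 5*u²) + 6 = 6 + √(1 + u) + 5*u²)
k = 19 (k = 3 - (-3*7 + 5) = 3 - (-21 + 5) = 3 - 1*(-16) = 3 + 16 = 19)
k + q(-1)*m = 19 + (6 + √(1 - 1) + 5*(-1)²)*(-161) = 19 + (6 + √0 + 5*1)*(-161) = 19 + (6 + 0 + 5)*(-161) = 19 + 11*(-161) = 19 - 1771 = -1752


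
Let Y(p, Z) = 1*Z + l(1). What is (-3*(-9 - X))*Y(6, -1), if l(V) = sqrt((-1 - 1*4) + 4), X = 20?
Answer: -87 + 87*I ≈ -87.0 + 87.0*I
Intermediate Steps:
l(V) = I (l(V) = sqrt((-1 - 4) + 4) = sqrt(-5 + 4) = sqrt(-1) = I)
Y(p, Z) = I + Z (Y(p, Z) = 1*Z + I = Z + I = I + Z)
(-3*(-9 - X))*Y(6, -1) = (-3*(-9 - 1*20))*(I - 1) = (-3*(-9 - 20))*(-1 + I) = (-3*(-29))*(-1 + I) = 87*(-1 + I) = -87 + 87*I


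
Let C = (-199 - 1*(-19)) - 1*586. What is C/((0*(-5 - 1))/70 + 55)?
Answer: -766/55 ≈ -13.927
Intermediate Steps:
C = -766 (C = (-199 + 19) - 586 = -180 - 586 = -766)
C/((0*(-5 - 1))/70 + 55) = -766/((0*(-5 - 1))/70 + 55) = -766/((0*(-6))*(1/70) + 55) = -766/(0*(1/70) + 55) = -766/(0 + 55) = -766/55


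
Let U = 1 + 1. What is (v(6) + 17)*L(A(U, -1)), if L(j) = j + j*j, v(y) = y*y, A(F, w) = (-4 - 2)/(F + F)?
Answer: 159/4 ≈ 39.750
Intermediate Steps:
U = 2
A(F, w) = -3/F (A(F, w) = -6*1/(2*F) = -3/F)
v(y) = y²
L(j) = j + j²
(v(6) + 17)*L(A(U, -1)) = (6² + 17)*((-3/2)*(1 - 3/2)) = (36 + 17)*((-3*½)*(1 - 3*½)) = 53*(-3*(1 - 3/2)/2) = 53*(-3/2*(-½)) = 53*(¾) = 159/4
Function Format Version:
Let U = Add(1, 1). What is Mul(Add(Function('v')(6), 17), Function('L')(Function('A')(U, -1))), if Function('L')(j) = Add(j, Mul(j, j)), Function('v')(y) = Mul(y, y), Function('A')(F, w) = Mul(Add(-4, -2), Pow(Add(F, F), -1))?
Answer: Rational(159, 4) ≈ 39.750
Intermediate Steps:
U = 2
Function('A')(F, w) = Mul(-3, Pow(F, -1)) (Function('A')(F, w) = Mul(-6, Pow(Mul(2, F), -1)) = Mul(-6, Mul(Rational(1, 2), Pow(F, -1))) = Mul(-3, Pow(F, -1)))
Function('v')(y) = Pow(y, 2)
Function('L')(j) = Add(j, Pow(j, 2))
Mul(Add(Function('v')(6), 17), Function('L')(Function('A')(U, -1))) = Mul(Add(Pow(6, 2), 17), Mul(Mul(-3, Pow(2, -1)), Add(1, Mul(-3, Pow(2, -1))))) = Mul(Add(36, 17), Mul(Mul(-3, Rational(1, 2)), Add(1, Mul(-3, Rational(1, 2))))) = Mul(53, Mul(Rational(-3, 2), Add(1, Rational(-3, 2)))) = Mul(53, Mul(Rational(-3, 2), Rational(-1, 2))) = Mul(53, Rational(3, 4)) = Rational(159, 4)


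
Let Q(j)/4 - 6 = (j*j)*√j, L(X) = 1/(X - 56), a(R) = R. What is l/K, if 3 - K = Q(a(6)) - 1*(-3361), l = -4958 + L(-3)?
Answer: 494656393/333748486 - 10530828*√6/166874243 ≈ 1.3275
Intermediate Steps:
L(X) = 1/(-56 + X)
Q(j) = 24 + 4*j^(5/2) (Q(j) = 24 + 4*((j*j)*√j) = 24 + 4*(j²*√j) = 24 + 4*j^(5/2))
l = -292523/59 (l = -4958 + 1/(-56 - 3) = -4958 + 1/(-59) = -4958 - 1/59 = -292523/59 ≈ -4958.0)
K = -3382 - 144*√6 (K = 3 - ((24 + 4*6^(5/2)) - 1*(-3361)) = 3 - ((24 + 4*(36*√6)) + 3361) = 3 - ((24 + 144*√6) + 3361) = 3 - (3385 + 144*√6) = 3 + (-3385 - 144*√6) = -3382 - 144*√6 ≈ -3734.7)
l/K = -292523/(59*(-3382 - 144*√6))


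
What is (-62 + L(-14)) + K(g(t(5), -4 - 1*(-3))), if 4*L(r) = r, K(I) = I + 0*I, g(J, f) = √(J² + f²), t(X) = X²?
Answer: -131/2 + √626 ≈ -40.480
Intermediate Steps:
K(I) = I (K(I) = I + 0 = I)
L(r) = r/4
(-62 + L(-14)) + K(g(t(5), -4 - 1*(-3))) = (-62 + (¼)*(-14)) + √((5²)² + (-4 - 1*(-3))²) = (-62 - 7/2) + √(25² + (-4 + 3)²) = -131/2 + √(625 + (-1)²) = -131/2 + √(625 + 1) = -131/2 + √626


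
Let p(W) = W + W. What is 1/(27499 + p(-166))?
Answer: 1/27167 ≈ 3.6809e-5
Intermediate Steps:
p(W) = 2*W
1/(27499 + p(-166)) = 1/(27499 + 2*(-166)) = 1/(27499 - 332) = 1/27167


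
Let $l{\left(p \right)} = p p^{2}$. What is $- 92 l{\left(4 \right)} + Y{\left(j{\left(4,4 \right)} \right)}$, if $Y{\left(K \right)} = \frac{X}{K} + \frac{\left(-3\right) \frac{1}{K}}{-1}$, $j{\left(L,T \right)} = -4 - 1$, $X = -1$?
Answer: $- \frac{29442}{5} \approx -5888.4$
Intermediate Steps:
$j{\left(L,T \right)} = -5$
$l{\left(p \right)} = p^{3}$
$Y{\left(K \right)} = \frac{2}{K}$ ($Y{\left(K \right)} = - \frac{1}{K} + \frac{\left(-3\right) \frac{1}{K}}{-1} = - \frac{1}{K} + - \frac{3}{K} \left(-1\right) = - \frac{1}{K} + \frac{3}{K} = \frac{2}{K}$)
$- 92 l{\left(4 \right)} + Y{\left(j{\left(4,4 \right)} \right)} = - 92 \cdot 4^{3} + \frac{2}{-5} = \left(-92\right) 64 + 2 \left(- \frac{1}{5}\right) = -5888 - \frac{2}{5} = - \frac{29442}{5}$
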